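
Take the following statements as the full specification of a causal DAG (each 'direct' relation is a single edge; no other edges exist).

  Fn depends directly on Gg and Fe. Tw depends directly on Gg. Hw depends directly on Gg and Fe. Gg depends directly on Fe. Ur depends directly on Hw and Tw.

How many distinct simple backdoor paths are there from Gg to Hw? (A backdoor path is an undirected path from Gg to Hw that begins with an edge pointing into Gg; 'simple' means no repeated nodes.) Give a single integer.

1

A backdoor path from Gg to Hw is any simple undirected path whose first edge points into Gg (i.e. leaves Gg via a parent).
Parents of Gg: {Fe}.
Enumerating:
  P1: Gg <- Fe -> Hw
That exhausts the simple backdoor paths. Count: 1.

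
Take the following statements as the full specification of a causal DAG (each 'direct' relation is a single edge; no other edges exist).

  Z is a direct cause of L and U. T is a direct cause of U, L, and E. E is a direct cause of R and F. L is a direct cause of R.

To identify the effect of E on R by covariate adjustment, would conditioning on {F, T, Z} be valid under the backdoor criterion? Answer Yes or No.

No

Backdoor paths from E to R (paths whose first edge points into E):
  P1: E <- T -> L -> R
  P2: E <- T -> U <- Z -> L -> R
Condition 1 (no descendant of E in the set): FAILS — F is a descendant of E.
Condition 2 (every backdoor path blocked by {F, T, Z}):
  P1: blocked at fork node T ∈ conditioning set.
  P2: blocked at fork node T ∈ conditioning set.
{F, T, Z} does not satisfy the backdoor criterion.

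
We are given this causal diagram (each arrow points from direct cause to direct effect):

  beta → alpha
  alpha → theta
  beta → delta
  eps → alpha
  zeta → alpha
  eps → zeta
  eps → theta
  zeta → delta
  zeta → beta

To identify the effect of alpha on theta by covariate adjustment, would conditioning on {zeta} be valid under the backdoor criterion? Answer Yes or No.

No

Backdoor paths from alpha to theta (paths whose first edge points into alpha):
  P1: alpha <- eps -> theta
  P2: alpha <- zeta <- eps -> theta
  P3: alpha <- beta <- zeta <- eps -> theta
  P4: alpha <- beta -> delta <- zeta <- eps -> theta
Condition 1 (no descendant of alpha in the set): holds — descendants of alpha are {theta}; none are in {zeta}.
Condition 2 (every backdoor path blocked by {zeta}):
  P1: open — no interior node is in the conditioning set.
  P2: blocked at chain node zeta ∈ conditioning set.
  P3: blocked at chain node zeta ∈ conditioning set.
  P4: blocked at collider delta (neither it nor any descendant is in the conditioning set).
{zeta} does not satisfy the backdoor criterion.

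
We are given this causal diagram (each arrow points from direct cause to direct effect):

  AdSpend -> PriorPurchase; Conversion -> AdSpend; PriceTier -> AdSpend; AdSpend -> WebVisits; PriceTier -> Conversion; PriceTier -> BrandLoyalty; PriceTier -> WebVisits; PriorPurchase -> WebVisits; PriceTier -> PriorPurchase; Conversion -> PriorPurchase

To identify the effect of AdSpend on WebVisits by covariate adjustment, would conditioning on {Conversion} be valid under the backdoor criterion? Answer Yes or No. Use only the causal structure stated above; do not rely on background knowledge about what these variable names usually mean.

Backdoor paths from AdSpend to WebVisits (paths whose first edge points into AdSpend):
  P1: AdSpend <- PriceTier -> Conversion -> PriorPurchase -> WebVisits
  P2: AdSpend <- PriceTier -> PriorPurchase -> WebVisits
  P3: AdSpend <- PriceTier -> WebVisits
  P4: AdSpend <- Conversion <- PriceTier -> PriorPurchase -> WebVisits
  P5: AdSpend <- Conversion <- PriceTier -> WebVisits
  P6: AdSpend <- Conversion -> PriorPurchase <- PriceTier -> WebVisits
  P7: AdSpend <- Conversion -> PriorPurchase -> WebVisits
Condition 1 (no descendant of AdSpend in the set): holds — descendants of AdSpend are {PriorPurchase, WebVisits}; none are in {Conversion}.
Condition 2 (every backdoor path blocked by {Conversion}):
  P1: blocked at chain node Conversion ∈ conditioning set.
  P2: open — no interior node is in the conditioning set.
  P3: open — no interior node is in the conditioning set.
  P4: blocked at chain node Conversion ∈ conditioning set.
  P5: blocked at chain node Conversion ∈ conditioning set.
  P6: blocked at fork node Conversion ∈ conditioning set.
  P7: blocked at fork node Conversion ∈ conditioning set.
{Conversion} does not satisfy the backdoor criterion.

No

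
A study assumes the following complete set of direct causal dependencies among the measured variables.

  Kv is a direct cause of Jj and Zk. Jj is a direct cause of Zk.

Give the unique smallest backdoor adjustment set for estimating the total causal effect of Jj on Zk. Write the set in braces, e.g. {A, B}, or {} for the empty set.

Variables eligible for adjustment (non-descendants of Jj, excluding Jj and Zk): {Kv}.
Backdoor paths from Jj to Zk:
  P1: Jj <- Kv -> Zk
The empty set is not sufficient: P1 (Jj <- Kv -> Zk) has no collider blocking it and no conditioned non-collider, so it is open.
Try {Kv}:
  P1: blocked at fork node Kv ∈ conditioning set.
{Kv} contains no descendant of Jj and blocks every backdoor path.
{Kv} is the unique smallest valid adjustment set.

{Kv}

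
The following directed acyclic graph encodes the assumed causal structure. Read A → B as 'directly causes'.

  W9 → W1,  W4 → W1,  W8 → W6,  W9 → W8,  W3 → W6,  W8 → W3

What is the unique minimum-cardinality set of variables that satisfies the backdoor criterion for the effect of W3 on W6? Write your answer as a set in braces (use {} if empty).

{W8}

Variables eligible for adjustment (non-descendants of W3, excluding W3 and W6): {W1, W4, W8, W9}.
Backdoor paths from W3 to W6:
  P1: W3 <- W8 -> W6
The empty set is not sufficient: P1 (W3 <- W8 -> W6) has no collider blocking it and no conditioned non-collider, so it is open.
Try {W8}:
  P1: blocked at fork node W8 ∈ conditioning set.
{W8} contains no descendant of W3 and blocks every backdoor path.
No other singleton works — e.g. {W4} leaves P1 open — so {W8} is the unique smallest valid adjustment set.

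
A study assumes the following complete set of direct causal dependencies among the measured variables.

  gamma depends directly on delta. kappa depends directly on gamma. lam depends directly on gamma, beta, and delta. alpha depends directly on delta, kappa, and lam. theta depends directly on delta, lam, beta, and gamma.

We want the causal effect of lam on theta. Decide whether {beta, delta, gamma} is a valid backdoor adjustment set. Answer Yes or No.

Backdoor paths from lam to theta (paths whose first edge points into lam):
  P1: lam <- delta -> gamma -> theta
  P2: lam <- delta -> theta
  P3: lam <- delta -> alpha <- kappa <- gamma -> theta
  P4: lam <- beta -> theta
  P5: lam <- gamma <- delta -> theta
  P6: lam <- gamma -> kappa -> alpha <- delta -> theta
  P7: lam <- gamma -> theta
Condition 1 (no descendant of lam in the set): holds — descendants of lam are {alpha, theta}; none are in {beta, delta, gamma}.
Condition 2 (every backdoor path blocked by {beta, delta, gamma}):
  P1: blocked at fork node delta ∈ conditioning set.
  P2: blocked at fork node delta ∈ conditioning set.
  P3: blocked at fork node delta ∈ conditioning set.
  P4: blocked at fork node beta ∈ conditioning set.
  P5: blocked at chain node gamma ∈ conditioning set.
  P6: blocked at fork node gamma ∈ conditioning set.
  P7: blocked at fork node gamma ∈ conditioning set.
{beta, delta, gamma} satisfies the backdoor criterion.

Yes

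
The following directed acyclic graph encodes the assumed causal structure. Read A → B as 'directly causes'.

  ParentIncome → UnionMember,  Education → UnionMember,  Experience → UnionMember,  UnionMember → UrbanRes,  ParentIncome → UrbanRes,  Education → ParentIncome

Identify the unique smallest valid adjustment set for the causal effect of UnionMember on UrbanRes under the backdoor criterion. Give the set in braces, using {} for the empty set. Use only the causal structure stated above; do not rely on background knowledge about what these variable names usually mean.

Variables eligible for adjustment (non-descendants of UnionMember, excluding UnionMember and UrbanRes): {Education, Experience, ParentIncome}.
Backdoor paths from UnionMember to UrbanRes:
  P1: UnionMember <- Education -> ParentIncome -> UrbanRes
  P2: UnionMember <- ParentIncome -> UrbanRes
The empty set is not sufficient: P1 (UnionMember <- Education -> ParentIncome -> UrbanRes) has no collider blocking it and no conditioned non-collider, so it is open.
Try {ParentIncome}:
  P1: blocked at chain node ParentIncome ∈ conditioning set.
  P2: blocked at fork node ParentIncome ∈ conditioning set.
{ParentIncome} contains no descendant of UnionMember and blocks every backdoor path.
No other singleton works — e.g. {Experience} leaves P1 open — so {ParentIncome} is the unique smallest valid adjustment set.

{ParentIncome}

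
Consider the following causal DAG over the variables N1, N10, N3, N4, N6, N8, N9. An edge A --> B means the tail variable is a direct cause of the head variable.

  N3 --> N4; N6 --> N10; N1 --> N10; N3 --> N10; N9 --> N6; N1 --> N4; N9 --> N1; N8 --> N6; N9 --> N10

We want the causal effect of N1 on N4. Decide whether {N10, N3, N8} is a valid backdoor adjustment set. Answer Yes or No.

No

Backdoor paths from N1 to N4 (paths whose first edge points into N1):
  P1: N1 <- N9 -> N6 -> N10 <- N3 -> N4
  P2: N1 <- N9 -> N10 <- N3 -> N4
Condition 1 (no descendant of N1 in the set): FAILS — N10 is a descendant of N1.
Condition 2 (every backdoor path blocked by {N10, N3, N8}):
  P1: blocked at fork node N3 ∈ conditioning set.
  P2: blocked at fork node N3 ∈ conditioning set.
{N10, N3, N8} does not satisfy the backdoor criterion.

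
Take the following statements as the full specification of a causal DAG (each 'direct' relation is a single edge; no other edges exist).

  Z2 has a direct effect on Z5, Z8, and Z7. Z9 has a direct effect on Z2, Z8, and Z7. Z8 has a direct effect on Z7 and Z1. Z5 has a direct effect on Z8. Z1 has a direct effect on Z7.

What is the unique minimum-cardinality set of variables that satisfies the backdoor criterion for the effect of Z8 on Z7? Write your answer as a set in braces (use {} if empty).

Variables eligible for adjustment (non-descendants of Z8, excluding Z8 and Z7): {Z2, Z5, Z9}.
Backdoor paths from Z8 to Z7:
  P1: Z8 <- Z9 -> Z2 -> Z7
  P2: Z8 <- Z9 -> Z7
  P3: Z8 <- Z2 <- Z9 -> Z7
  P4: Z8 <- Z2 -> Z7
  P5: Z8 <- Z5 <- Z2 <- Z9 -> Z7
  P6: Z8 <- Z5 <- Z2 -> Z7
The empty set is not sufficient: P1 (Z8 <- Z9 -> Z2 -> Z7) has no collider blocking it and no conditioned non-collider, so it is open.
Try {Z2, Z9}:
  P1: blocked at fork node Z9 ∈ conditioning set.
  P2: blocked at fork node Z9 ∈ conditioning set.
  P3: blocked at chain node Z2 ∈ conditioning set.
  P4: blocked at fork node Z2 ∈ conditioning set.
  P5: blocked at chain node Z2 ∈ conditioning set.
  P6: blocked at fork node Z2 ∈ conditioning set.
{Z2, Z9} contains no descendant of Z8 and blocks every backdoor path.
Every element of {Z2, Z9} is needed (dropping Z2 leaves P4 open; dropping Z9 leaves P2 open), so no proper subset is valid.
Among all size-2 subsets of the eligible variables, only {Z2, Z9} blocks every backdoor path, so it is the unique smallest valid adjustment set.

{Z2, Z9}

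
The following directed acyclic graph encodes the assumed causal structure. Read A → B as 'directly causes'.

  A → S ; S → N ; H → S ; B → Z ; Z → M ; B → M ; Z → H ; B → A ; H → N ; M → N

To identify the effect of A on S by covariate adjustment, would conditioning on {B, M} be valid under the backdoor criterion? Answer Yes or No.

Backdoor paths from A to S (paths whose first edge points into A):
  P1: A <- B -> Z -> H -> S
  P2: A <- B -> Z -> H -> N <- S
  P3: A <- B -> Z -> M -> N <- H -> S
  P4: A <- B -> Z -> M -> N <- S
  P5: A <- B -> M <- Z -> H -> S
  P6: A <- B -> M <- Z -> H -> N <- S
  P7: A <- B -> M -> N <- H -> S
  P8: A <- B -> M -> N <- S
Condition 1 (no descendant of A in the set): holds — descendants of A are {N, S}; none are in {B, M}.
Condition 2 (every backdoor path blocked by {B, M}):
  P1: blocked at fork node B ∈ conditioning set.
  P2: blocked at fork node B ∈ conditioning set.
  P3: blocked at fork node B ∈ conditioning set.
  P4: blocked at fork node B ∈ conditioning set.
  P5: blocked at fork node B ∈ conditioning set.
  P6: blocked at fork node B ∈ conditioning set.
  P7: blocked at fork node B ∈ conditioning set.
  P8: blocked at fork node B ∈ conditioning set.
{B, M} satisfies the backdoor criterion.

Yes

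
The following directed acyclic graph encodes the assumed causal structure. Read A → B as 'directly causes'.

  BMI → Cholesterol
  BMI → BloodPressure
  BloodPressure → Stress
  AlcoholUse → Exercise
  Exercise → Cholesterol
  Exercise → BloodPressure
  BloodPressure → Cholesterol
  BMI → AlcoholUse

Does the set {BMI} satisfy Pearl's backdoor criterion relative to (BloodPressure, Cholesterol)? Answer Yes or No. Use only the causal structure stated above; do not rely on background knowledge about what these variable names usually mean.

No

Backdoor paths from BloodPressure to Cholesterol (paths whose first edge points into BloodPressure):
  P1: BloodPressure <- BMI -> AlcoholUse -> Exercise -> Cholesterol
  P2: BloodPressure <- BMI -> Cholesterol
  P3: BloodPressure <- Exercise <- AlcoholUse <- BMI -> Cholesterol
  P4: BloodPressure <- Exercise -> Cholesterol
Condition 1 (no descendant of BloodPressure in the set): holds — descendants of BloodPressure are {Cholesterol, Stress}; none are in {BMI}.
Condition 2 (every backdoor path blocked by {BMI}):
  P1: blocked at fork node BMI ∈ conditioning set.
  P2: blocked at fork node BMI ∈ conditioning set.
  P3: blocked at fork node BMI ∈ conditioning set.
  P4: open — no interior node is in the conditioning set.
{BMI} does not satisfy the backdoor criterion.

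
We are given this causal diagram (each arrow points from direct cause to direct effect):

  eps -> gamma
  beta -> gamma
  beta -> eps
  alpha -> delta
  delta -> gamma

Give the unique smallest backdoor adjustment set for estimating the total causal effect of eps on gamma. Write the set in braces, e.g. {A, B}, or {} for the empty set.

Variables eligible for adjustment (non-descendants of eps, excluding eps and gamma): {alpha, beta, delta}.
Backdoor paths from eps to gamma:
  P1: eps <- beta -> gamma
The empty set is not sufficient: P1 (eps <- beta -> gamma) has no collider blocking it and no conditioned non-collider, so it is open.
Try {beta}:
  P1: blocked at fork node beta ∈ conditioning set.
{beta} contains no descendant of eps and blocks every backdoor path.
No other singleton works — e.g. {alpha} leaves P1 open — so {beta} is the unique smallest valid adjustment set.

{beta}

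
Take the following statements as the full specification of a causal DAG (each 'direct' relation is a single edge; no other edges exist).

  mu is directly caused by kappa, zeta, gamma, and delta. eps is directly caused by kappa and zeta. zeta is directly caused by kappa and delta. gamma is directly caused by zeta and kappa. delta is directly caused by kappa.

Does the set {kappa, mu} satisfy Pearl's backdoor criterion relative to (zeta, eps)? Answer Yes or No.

Backdoor paths from zeta to eps (paths whose first edge points into zeta):
  P1: zeta <- kappa -> eps
  P2: zeta <- delta <- kappa -> eps
  P3: zeta <- delta -> mu <- kappa -> eps
  P4: zeta <- delta -> mu <- gamma <- kappa -> eps
Condition 1 (no descendant of zeta in the set): FAILS — mu is a descendant of zeta.
Condition 2 (every backdoor path blocked by {kappa, mu}):
  P1: blocked at fork node kappa ∈ conditioning set.
  P2: blocked at fork node kappa ∈ conditioning set.
  P3: blocked at fork node kappa ∈ conditioning set.
  P4: blocked at fork node kappa ∈ conditioning set.
{kappa, mu} does not satisfy the backdoor criterion.

No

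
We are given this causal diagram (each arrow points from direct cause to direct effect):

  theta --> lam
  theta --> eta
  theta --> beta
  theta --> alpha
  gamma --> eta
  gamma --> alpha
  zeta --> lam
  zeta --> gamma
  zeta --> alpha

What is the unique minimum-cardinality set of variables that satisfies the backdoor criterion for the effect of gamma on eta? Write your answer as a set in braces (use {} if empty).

Variables eligible for adjustment (non-descendants of gamma, excluding gamma and eta): {beta, lam, theta, zeta}.
Backdoor paths from gamma to eta:
  P1: gamma <- zeta -> lam <- theta -> eta
  P2: gamma <- zeta -> alpha <- theta -> eta
Each backdoor path contains an unconditioned collider, so every path is already blocked with the empty conditioning set:
  P1: blocked at collider lam (neither it nor any descendant is in the conditioning set).
  P2: blocked at collider alpha (neither it nor any descendant is in the conditioning set).
The empty set is therefore the unique smallest valid set.

{}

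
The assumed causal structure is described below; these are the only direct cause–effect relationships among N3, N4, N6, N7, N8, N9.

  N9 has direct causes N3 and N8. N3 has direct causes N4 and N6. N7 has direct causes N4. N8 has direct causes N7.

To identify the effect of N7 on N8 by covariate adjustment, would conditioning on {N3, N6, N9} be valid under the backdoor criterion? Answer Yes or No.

Backdoor paths from N7 to N8 (paths whose first edge points into N7):
  P1: N7 <- N4 -> N3 -> N9 <- N8
Condition 1 (no descendant of N7 in the set): FAILS — N9 is a descendant of N7.
Condition 2 (every backdoor path blocked by {N3, N6, N9}):
  P1: blocked at chain node N3 ∈ conditioning set.
{N3, N6, N9} does not satisfy the backdoor criterion.

No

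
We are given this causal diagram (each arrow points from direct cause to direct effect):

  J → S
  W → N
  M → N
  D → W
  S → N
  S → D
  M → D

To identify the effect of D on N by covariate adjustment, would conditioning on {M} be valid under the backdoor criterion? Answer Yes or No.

No

Backdoor paths from D to N (paths whose first edge points into D):
  P1: D <- S -> N
  P2: D <- M -> N
Condition 1 (no descendant of D in the set): holds — descendants of D are {N, W}; none are in {M}.
Condition 2 (every backdoor path blocked by {M}):
  P1: open — no interior node is in the conditioning set.
  P2: blocked at fork node M ∈ conditioning set.
{M} does not satisfy the backdoor criterion.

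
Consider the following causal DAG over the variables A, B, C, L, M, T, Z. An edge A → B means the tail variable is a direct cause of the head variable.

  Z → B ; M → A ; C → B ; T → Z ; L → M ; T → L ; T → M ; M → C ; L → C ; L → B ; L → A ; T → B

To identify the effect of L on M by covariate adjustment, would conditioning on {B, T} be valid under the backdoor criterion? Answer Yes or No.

Backdoor paths from L to M (paths whose first edge points into L):
  P1: L <- T -> M
  P2: L <- T -> Z -> B <- C <- M
  P3: L <- T -> B <- C <- M
Condition 1 (no descendant of L in the set): FAILS — B is a descendant of L.
Condition 2 (every backdoor path blocked by {B, T}):
  P1: blocked at fork node T ∈ conditioning set.
  P2: blocked at fork node T ∈ conditioning set.
  P3: blocked at fork node T ∈ conditioning set.
{B, T} does not satisfy the backdoor criterion.

No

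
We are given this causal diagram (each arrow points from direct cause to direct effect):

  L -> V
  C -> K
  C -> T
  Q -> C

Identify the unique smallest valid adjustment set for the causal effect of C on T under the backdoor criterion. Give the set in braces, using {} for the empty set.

Variables eligible for adjustment (non-descendants of C, excluding C and T): {L, Q, V}.
Backdoor paths from C to T:
  (none)
With no backdoor paths the empty set already satisfies the criterion, and it is trivially minimal.

{}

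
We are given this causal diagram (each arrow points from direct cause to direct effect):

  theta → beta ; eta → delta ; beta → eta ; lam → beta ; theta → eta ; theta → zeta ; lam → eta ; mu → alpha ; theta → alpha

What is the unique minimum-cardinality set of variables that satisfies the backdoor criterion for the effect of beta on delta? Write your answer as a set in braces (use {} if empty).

Variables eligible for adjustment (non-descendants of beta, excluding beta and delta): {alpha, lam, mu, theta, zeta}.
Backdoor paths from beta to delta:
  P1: beta <- lam -> eta -> delta
  P2: beta <- theta -> eta -> delta
The empty set is not sufficient: P1 (beta <- lam -> eta -> delta) has no collider blocking it and no conditioned non-collider, so it is open.
Try {lam, theta}:
  P1: blocked at fork node lam ∈ conditioning set.
  P2: blocked at fork node theta ∈ conditioning set.
{lam, theta} contains no descendant of beta and blocks every backdoor path.
Every element of {lam, theta} is needed (dropping lam leaves P1 open; dropping theta leaves P2 open), so no proper subset is valid.
Among all size-2 subsets of the eligible variables, only {lam, theta} blocks every backdoor path, so it is the unique smallest valid adjustment set.

{lam, theta}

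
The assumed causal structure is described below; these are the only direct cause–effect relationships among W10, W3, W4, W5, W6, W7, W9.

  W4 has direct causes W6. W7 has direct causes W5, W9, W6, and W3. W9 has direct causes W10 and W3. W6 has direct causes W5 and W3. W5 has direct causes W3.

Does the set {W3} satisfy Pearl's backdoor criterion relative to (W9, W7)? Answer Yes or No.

Yes

Backdoor paths from W9 to W7 (paths whose first edge points into W9):
  P1: W9 <- W3 -> W5 -> W6 -> W7
  P2: W9 <- W3 -> W5 -> W7
  P3: W9 <- W3 -> W6 <- W5 -> W7
  P4: W9 <- W3 -> W6 -> W7
  P5: W9 <- W3 -> W7
Condition 1 (no descendant of W9 in the set): holds — descendants of W9 are {W7}; none are in {W3}.
Condition 2 (every backdoor path blocked by {W3}):
  P1: blocked at fork node W3 ∈ conditioning set.
  P2: blocked at fork node W3 ∈ conditioning set.
  P3: blocked at fork node W3 ∈ conditioning set.
  P4: blocked at fork node W3 ∈ conditioning set.
  P5: blocked at fork node W3 ∈ conditioning set.
{W3} satisfies the backdoor criterion.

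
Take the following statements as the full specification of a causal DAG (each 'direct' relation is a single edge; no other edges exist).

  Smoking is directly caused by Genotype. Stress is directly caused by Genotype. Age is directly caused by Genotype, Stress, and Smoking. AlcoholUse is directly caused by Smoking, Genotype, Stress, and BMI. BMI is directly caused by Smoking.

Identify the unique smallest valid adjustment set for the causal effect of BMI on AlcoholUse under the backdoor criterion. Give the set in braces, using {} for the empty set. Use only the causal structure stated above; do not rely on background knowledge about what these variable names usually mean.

{Smoking}

Variables eligible for adjustment (non-descendants of BMI, excluding BMI and AlcoholUse): {Age, Genotype, Smoking, Stress}.
Backdoor paths from BMI to AlcoholUse:
  P1: BMI <- Smoking <- Genotype -> Stress -> AlcoholUse
  P2: BMI <- Smoking <- Genotype -> Age <- Stress -> AlcoholUse
  P3: BMI <- Smoking <- Genotype -> AlcoholUse
  P4: BMI <- Smoking -> Age <- Genotype -> Stress -> AlcoholUse
  P5: BMI <- Smoking -> Age <- Genotype -> AlcoholUse
  P6: BMI <- Smoking -> Age <- Stress <- Genotype -> AlcoholUse
  P7: BMI <- Smoking -> Age <- Stress -> AlcoholUse
  P8: BMI <- Smoking -> AlcoholUse
The empty set is not sufficient: P1 (BMI <- Smoking <- Genotype -> Stress -> AlcoholUse) has no collider blocking it and no conditioned non-collider, so it is open.
Try {Smoking}:
  P1: blocked at chain node Smoking ∈ conditioning set.
  P2: blocked at chain node Smoking ∈ conditioning set.
  P3: blocked at chain node Smoking ∈ conditioning set.
  P4: blocked at fork node Smoking ∈ conditioning set.
  P5: blocked at fork node Smoking ∈ conditioning set.
  P6: blocked at fork node Smoking ∈ conditioning set.
  P7: blocked at fork node Smoking ∈ conditioning set.
  P8: blocked at fork node Smoking ∈ conditioning set.
{Smoking} contains no descendant of BMI and blocks every backdoor path.
No other singleton works — e.g. {Genotype} leaves P8 open — so {Smoking} is the unique smallest valid adjustment set.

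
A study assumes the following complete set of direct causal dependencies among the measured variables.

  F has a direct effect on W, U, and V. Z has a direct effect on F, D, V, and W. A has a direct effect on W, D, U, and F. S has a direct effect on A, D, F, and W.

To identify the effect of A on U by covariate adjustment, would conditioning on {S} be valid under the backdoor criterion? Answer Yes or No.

Yes

Backdoor paths from A to U (paths whose first edge points into A):
  P1: A <- S -> D <- Z -> F -> U
  P2: A <- S -> D <- Z -> V <- F -> U
  P3: A <- S -> D <- Z -> W <- F -> U
  P4: A <- S -> F -> U
  P5: A <- S -> W <- Z -> F -> U
  P6: A <- S -> W <- Z -> V <- F -> U
  P7: A <- S -> W <- F -> U
Condition 1 (no descendant of A in the set): holds — descendants of A are {D, F, U, V, W}; none are in {S}.
Condition 2 (every backdoor path blocked by {S}):
  P1: blocked at fork node S ∈ conditioning set.
  P2: blocked at fork node S ∈ conditioning set.
  P3: blocked at fork node S ∈ conditioning set.
  P4: blocked at fork node S ∈ conditioning set.
  P5: blocked at fork node S ∈ conditioning set.
  P6: blocked at fork node S ∈ conditioning set.
  P7: blocked at fork node S ∈ conditioning set.
{S} satisfies the backdoor criterion.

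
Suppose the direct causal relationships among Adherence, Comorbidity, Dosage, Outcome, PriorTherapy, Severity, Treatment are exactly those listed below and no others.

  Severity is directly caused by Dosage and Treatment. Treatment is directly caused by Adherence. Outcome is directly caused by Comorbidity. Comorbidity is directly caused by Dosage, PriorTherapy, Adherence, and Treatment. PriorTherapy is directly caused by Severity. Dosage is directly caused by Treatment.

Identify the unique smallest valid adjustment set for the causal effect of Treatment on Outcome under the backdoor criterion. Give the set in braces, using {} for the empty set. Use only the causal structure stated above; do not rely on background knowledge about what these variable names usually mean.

Variables eligible for adjustment (non-descendants of Treatment, excluding Treatment and Outcome): {Adherence}.
Backdoor paths from Treatment to Outcome:
  P1: Treatment <- Adherence -> Comorbidity -> Outcome
The empty set is not sufficient: P1 (Treatment <- Adherence -> Comorbidity -> Outcome) has no collider blocking it and no conditioned non-collider, so it is open.
Try {Adherence}:
  P1: blocked at fork node Adherence ∈ conditioning set.
{Adherence} contains no descendant of Treatment and blocks every backdoor path.
{Adherence} is the unique smallest valid adjustment set.

{Adherence}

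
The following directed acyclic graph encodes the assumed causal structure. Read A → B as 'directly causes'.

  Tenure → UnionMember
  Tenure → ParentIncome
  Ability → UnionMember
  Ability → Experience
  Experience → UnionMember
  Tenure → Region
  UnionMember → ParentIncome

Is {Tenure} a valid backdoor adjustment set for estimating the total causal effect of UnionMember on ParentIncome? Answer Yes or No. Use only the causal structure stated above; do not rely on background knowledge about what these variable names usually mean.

Yes

Backdoor paths from UnionMember to ParentIncome (paths whose first edge points into UnionMember):
  P1: UnionMember <- Tenure -> ParentIncome
Condition 1 (no descendant of UnionMember in the set): holds — descendants of UnionMember are {ParentIncome}; none are in {Tenure}.
Condition 2 (every backdoor path blocked by {Tenure}):
  P1: blocked at fork node Tenure ∈ conditioning set.
{Tenure} satisfies the backdoor criterion.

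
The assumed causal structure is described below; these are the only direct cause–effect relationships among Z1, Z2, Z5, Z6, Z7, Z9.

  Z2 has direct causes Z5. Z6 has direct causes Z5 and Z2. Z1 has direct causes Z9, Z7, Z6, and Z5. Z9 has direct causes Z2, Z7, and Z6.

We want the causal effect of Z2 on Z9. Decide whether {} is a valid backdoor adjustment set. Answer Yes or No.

Backdoor paths from Z2 to Z9 (paths whose first edge points into Z2):
  P1: Z2 <- Z5 -> Z6 -> Z9
  P2: Z2 <- Z5 -> Z6 -> Z1 <- Z7 -> Z9
  P3: Z2 <- Z5 -> Z6 -> Z1 <- Z9
  P4: Z2 <- Z5 -> Z1 <- Z7 -> Z9
  P5: Z2 <- Z5 -> Z1 <- Z6 -> Z9
  P6: Z2 <- Z5 -> Z1 <- Z9
Condition 1 (no descendant of Z2 in the set): holds — descendants of Z2 are {Z1, Z6, Z9}; none are in {}.
Condition 2 (every backdoor path blocked by {}):
  P1: open — no interior node is in the conditioning set.
  P2: blocked at collider Z1 (neither it nor any descendant is in the conditioning set).
  P3: blocked at collider Z1 (neither it nor any descendant is in the conditioning set).
  P4: blocked at collider Z1 (neither it nor any descendant is in the conditioning set).
  P5: blocked at collider Z1 (neither it nor any descendant is in the conditioning set).
  P6: blocked at collider Z1 (neither it nor any descendant is in the conditioning set).
{} does not satisfy the backdoor criterion.

No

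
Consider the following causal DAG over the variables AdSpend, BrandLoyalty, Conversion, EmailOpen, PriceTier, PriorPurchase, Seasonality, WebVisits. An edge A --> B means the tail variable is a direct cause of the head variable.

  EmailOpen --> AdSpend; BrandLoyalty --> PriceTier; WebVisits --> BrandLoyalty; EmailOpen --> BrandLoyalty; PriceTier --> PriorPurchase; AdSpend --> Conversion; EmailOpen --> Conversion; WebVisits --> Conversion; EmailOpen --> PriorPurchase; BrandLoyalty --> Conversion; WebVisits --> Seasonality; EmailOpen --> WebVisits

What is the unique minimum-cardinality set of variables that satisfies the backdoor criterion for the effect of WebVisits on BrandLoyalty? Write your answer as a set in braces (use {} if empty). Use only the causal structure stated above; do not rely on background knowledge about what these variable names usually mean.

Variables eligible for adjustment (non-descendants of WebVisits, excluding WebVisits and BrandLoyalty): {AdSpend, EmailOpen}.
Backdoor paths from WebVisits to BrandLoyalty:
  P1: WebVisits <- EmailOpen -> BrandLoyalty
  P2: WebVisits <- EmailOpen -> AdSpend -> Conversion <- BrandLoyalty
  P3: WebVisits <- EmailOpen -> PriorPurchase <- PriceTier <- BrandLoyalty
  P4: WebVisits <- EmailOpen -> Conversion <- BrandLoyalty
The empty set is not sufficient: P1 (WebVisits <- EmailOpen -> BrandLoyalty) has no collider blocking it and no conditioned non-collider, so it is open.
Try {EmailOpen}:
  P1: blocked at fork node EmailOpen ∈ conditioning set.
  P2: blocked at fork node EmailOpen ∈ conditioning set.
  P3: blocked at fork node EmailOpen ∈ conditioning set.
  P4: blocked at fork node EmailOpen ∈ conditioning set.
{EmailOpen} contains no descendant of WebVisits and blocks every backdoor path.
No other singleton works — e.g. {AdSpend} leaves P1 open — so {EmailOpen} is the unique smallest valid adjustment set.

{EmailOpen}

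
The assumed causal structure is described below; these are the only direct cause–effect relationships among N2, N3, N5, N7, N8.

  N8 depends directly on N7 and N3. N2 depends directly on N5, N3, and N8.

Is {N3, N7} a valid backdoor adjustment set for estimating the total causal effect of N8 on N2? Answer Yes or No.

Backdoor paths from N8 to N2 (paths whose first edge points into N8):
  P1: N8 <- N3 -> N2
Condition 1 (no descendant of N8 in the set): holds — descendants of N8 are {N2}; none are in {N3, N7}.
Condition 2 (every backdoor path blocked by {N3, N7}):
  P1: blocked at fork node N3 ∈ conditioning set.
{N3, N7} satisfies the backdoor criterion.

Yes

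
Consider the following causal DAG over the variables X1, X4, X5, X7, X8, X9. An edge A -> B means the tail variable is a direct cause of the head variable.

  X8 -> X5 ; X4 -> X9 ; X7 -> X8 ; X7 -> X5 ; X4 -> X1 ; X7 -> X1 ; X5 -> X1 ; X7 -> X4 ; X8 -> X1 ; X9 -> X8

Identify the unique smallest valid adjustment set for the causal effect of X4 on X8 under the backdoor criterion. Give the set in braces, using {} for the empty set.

Variables eligible for adjustment (non-descendants of X4, excluding X4 and X8): {X7}.
Backdoor paths from X4 to X8:
  P1: X4 <- X7 -> X8
  P2: X4 <- X7 -> X5 <- X8
  P3: X4 <- X7 -> X5 -> X1 <- X8
  P4: X4 <- X7 -> X1 <- X8
  P5: X4 <- X7 -> X1 <- X5 <- X8
The empty set is not sufficient: P1 (X4 <- X7 -> X8) has no collider blocking it and no conditioned non-collider, so it is open.
Try {X7}:
  P1: blocked at fork node X7 ∈ conditioning set.
  P2: blocked at fork node X7 ∈ conditioning set.
  P3: blocked at fork node X7 ∈ conditioning set.
  P4: blocked at fork node X7 ∈ conditioning set.
  P5: blocked at fork node X7 ∈ conditioning set.
{X7} contains no descendant of X4 and blocks every backdoor path.
{X7} is the unique smallest valid adjustment set.

{X7}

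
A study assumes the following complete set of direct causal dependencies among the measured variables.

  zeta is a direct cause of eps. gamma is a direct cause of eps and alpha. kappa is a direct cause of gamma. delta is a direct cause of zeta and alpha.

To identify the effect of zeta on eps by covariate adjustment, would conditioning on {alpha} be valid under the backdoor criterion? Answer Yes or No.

Backdoor paths from zeta to eps (paths whose first edge points into zeta):
  P1: zeta <- delta -> alpha <- gamma -> eps
Condition 1 (no descendant of zeta in the set): holds — descendants of zeta are {eps}; none are in {alpha}.
Condition 2 (every backdoor path blocked by {alpha}):
  P1: open — collider(s) alpha are conditioned on (or have a conditioned descendant) and no non-collider on the path is in the set.
{alpha} does not satisfy the backdoor criterion.

No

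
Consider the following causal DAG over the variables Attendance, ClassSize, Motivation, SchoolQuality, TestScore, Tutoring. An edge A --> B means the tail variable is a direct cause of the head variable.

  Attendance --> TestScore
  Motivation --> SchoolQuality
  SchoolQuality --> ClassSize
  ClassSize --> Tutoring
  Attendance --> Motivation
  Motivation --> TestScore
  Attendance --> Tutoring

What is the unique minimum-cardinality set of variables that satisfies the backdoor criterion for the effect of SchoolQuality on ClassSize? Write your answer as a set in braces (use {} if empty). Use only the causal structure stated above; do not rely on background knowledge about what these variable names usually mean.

{}

Variables eligible for adjustment (non-descendants of SchoolQuality, excluding SchoolQuality and ClassSize): {Attendance, Motivation, TestScore}.
Backdoor paths from SchoolQuality to ClassSize:
  P1: SchoolQuality <- Motivation <- Attendance -> Tutoring <- ClassSize
  P2: SchoolQuality <- Motivation -> TestScore <- Attendance -> Tutoring <- ClassSize
Each backdoor path contains an unconditioned collider, so every path is already blocked with the empty conditioning set:
  P1: blocked at collider Tutoring (neither it nor any descendant is in the conditioning set).
  P2: blocked at collider TestScore (neither it nor any descendant is in the conditioning set).
The empty set is therefore the unique smallest valid set.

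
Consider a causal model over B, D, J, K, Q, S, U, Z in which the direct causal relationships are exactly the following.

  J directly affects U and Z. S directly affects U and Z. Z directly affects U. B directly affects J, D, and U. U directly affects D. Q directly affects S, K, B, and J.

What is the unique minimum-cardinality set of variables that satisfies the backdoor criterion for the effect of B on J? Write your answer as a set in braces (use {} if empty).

Variables eligible for adjustment (non-descendants of B, excluding B and J): {K, Q, S}.
Backdoor paths from B to J:
  P1: B <- Q -> J
  P2: B <- Q -> S -> Z <- J
  P3: B <- Q -> S -> Z -> U <- J
  P4: B <- Q -> S -> U <- J
  P5: B <- Q -> S -> U <- Z <- J
The empty set is not sufficient: P1 (B <- Q -> J) has no collider blocking it and no conditioned non-collider, so it is open.
Try {Q}:
  P1: blocked at fork node Q ∈ conditioning set.
  P2: blocked at fork node Q ∈ conditioning set.
  P3: blocked at fork node Q ∈ conditioning set.
  P4: blocked at fork node Q ∈ conditioning set.
  P5: blocked at fork node Q ∈ conditioning set.
{Q} contains no descendant of B and blocks every backdoor path.
No other singleton works — e.g. {K} leaves P1 open — so {Q} is the unique smallest valid adjustment set.

{Q}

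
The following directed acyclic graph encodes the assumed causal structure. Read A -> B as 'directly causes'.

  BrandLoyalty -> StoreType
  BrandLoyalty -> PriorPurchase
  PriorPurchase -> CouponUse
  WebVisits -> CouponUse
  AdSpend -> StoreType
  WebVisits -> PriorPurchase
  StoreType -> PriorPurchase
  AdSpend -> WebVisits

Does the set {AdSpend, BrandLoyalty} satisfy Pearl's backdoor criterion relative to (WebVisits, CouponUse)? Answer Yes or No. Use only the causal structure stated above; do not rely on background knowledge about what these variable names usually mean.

Yes

Backdoor paths from WebVisits to CouponUse (paths whose first edge points into WebVisits):
  P1: WebVisits <- AdSpend -> StoreType <- BrandLoyalty -> PriorPurchase -> CouponUse
  P2: WebVisits <- AdSpend -> StoreType -> PriorPurchase -> CouponUse
Condition 1 (no descendant of WebVisits in the set): holds — descendants of WebVisits are {CouponUse, PriorPurchase}; none are in {AdSpend, BrandLoyalty}.
Condition 2 (every backdoor path blocked by {AdSpend, BrandLoyalty}):
  P1: blocked at fork node AdSpend ∈ conditioning set.
  P2: blocked at fork node AdSpend ∈ conditioning set.
{AdSpend, BrandLoyalty} satisfies the backdoor criterion.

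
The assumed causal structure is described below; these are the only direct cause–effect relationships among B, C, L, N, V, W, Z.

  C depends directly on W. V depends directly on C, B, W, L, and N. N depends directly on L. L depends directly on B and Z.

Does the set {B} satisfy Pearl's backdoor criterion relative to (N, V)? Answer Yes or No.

Backdoor paths from N to V (paths whose first edge points into N):
  P1: N <- L <- B -> V
  P2: N <- L -> V
Condition 1 (no descendant of N in the set): holds — descendants of N are {V}; none are in {B}.
Condition 2 (every backdoor path blocked by {B}):
  P1: blocked at fork node B ∈ conditioning set.
  P2: open — no interior node is in the conditioning set.
{B} does not satisfy the backdoor criterion.

No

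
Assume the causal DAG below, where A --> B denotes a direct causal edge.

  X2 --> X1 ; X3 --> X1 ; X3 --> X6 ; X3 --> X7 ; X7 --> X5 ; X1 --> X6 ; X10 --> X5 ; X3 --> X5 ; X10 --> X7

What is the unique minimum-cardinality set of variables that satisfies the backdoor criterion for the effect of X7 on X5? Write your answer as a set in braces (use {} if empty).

{X10, X3}

Variables eligible for adjustment (non-descendants of X7, excluding X7 and X5): {X1, X10, X2, X3, X6}.
Backdoor paths from X7 to X5:
  P1: X7 <- X3 -> X5
  P2: X7 <- X10 -> X5
The empty set is not sufficient: P1 (X7 <- X3 -> X5) has no collider blocking it and no conditioned non-collider, so it is open.
Try {X10, X3}:
  P1: blocked at fork node X3 ∈ conditioning set.
  P2: blocked at fork node X10 ∈ conditioning set.
{X10, X3} contains no descendant of X7 and blocks every backdoor path.
Every element of {X10, X3} is needed (dropping X10 leaves P2 open; dropping X3 leaves P1 open), so no proper subset is valid.
Among all size-2 subsets of the eligible variables, only {X10, X3} blocks every backdoor path, so it is the unique smallest valid adjustment set.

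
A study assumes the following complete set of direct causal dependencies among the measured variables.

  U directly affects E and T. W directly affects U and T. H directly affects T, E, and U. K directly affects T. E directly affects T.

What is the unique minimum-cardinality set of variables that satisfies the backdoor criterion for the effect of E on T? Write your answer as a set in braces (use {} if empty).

Variables eligible for adjustment (non-descendants of E, excluding E and T): {H, K, U, W}.
Backdoor paths from E to T:
  P1: E <- H -> U <- W -> T
  P2: E <- H -> U -> T
  P3: E <- H -> T
  P4: E <- U <- W -> T
  P5: E <- U <- H -> T
  P6: E <- U -> T
The empty set is not sufficient: P2 (E <- H -> U -> T) has no collider blocking it and no conditioned non-collider, so it is open.
Try {H, U}:
  P1: blocked at fork node H ∈ conditioning set.
  P2: blocked at fork node H ∈ conditioning set.
  P3: blocked at fork node H ∈ conditioning set.
  P4: blocked at chain node U ∈ conditioning set.
  P5: blocked at chain node U ∈ conditioning set.
  P6: blocked at fork node U ∈ conditioning set.
{H, U} contains no descendant of E and blocks every backdoor path.
Every element of {H, U} is needed (dropping H leaves P1 open; dropping U leaves P4 open), so no proper subset is valid.
Among all size-2 subsets of the eligible variables, only {H, U} blocks every backdoor path, so it is the unique smallest valid adjustment set.

{H, U}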